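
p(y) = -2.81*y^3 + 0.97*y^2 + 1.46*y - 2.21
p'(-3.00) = -80.23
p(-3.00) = 78.01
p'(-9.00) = -698.83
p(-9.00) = 2111.71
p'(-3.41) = -103.18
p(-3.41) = 115.51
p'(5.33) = -227.69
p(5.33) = -392.36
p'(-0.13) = 1.07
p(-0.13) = -2.38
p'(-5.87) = -300.40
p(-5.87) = 591.00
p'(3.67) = -104.96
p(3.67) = -122.69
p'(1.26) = -9.48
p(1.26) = -4.45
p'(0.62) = -0.58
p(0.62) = -1.60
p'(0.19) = 1.52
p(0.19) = -1.92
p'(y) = -8.43*y^2 + 1.94*y + 1.46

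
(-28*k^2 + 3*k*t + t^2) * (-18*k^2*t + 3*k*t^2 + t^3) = 504*k^4*t - 138*k^3*t^2 - 37*k^2*t^3 + 6*k*t^4 + t^5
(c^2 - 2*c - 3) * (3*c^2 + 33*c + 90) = 3*c^4 + 27*c^3 + 15*c^2 - 279*c - 270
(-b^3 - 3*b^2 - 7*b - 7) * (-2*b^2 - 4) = 2*b^5 + 6*b^4 + 18*b^3 + 26*b^2 + 28*b + 28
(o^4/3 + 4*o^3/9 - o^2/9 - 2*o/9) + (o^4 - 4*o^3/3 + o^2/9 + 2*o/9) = 4*o^4/3 - 8*o^3/9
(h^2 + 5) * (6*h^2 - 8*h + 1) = 6*h^4 - 8*h^3 + 31*h^2 - 40*h + 5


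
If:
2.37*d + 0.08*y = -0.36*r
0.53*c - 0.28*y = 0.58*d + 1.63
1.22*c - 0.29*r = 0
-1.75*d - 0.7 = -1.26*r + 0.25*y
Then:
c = -0.09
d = 0.28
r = -0.36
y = -6.56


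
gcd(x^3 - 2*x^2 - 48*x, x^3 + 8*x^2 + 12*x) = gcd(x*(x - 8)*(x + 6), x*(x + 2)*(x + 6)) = x^2 + 6*x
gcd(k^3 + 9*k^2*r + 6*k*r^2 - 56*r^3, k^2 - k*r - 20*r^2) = k + 4*r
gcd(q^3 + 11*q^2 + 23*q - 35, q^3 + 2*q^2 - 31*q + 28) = q^2 + 6*q - 7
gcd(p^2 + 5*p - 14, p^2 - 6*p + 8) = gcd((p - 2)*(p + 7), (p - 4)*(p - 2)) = p - 2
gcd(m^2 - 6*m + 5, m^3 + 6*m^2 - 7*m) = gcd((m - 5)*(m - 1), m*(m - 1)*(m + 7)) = m - 1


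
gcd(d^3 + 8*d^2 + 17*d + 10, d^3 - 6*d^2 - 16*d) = d + 2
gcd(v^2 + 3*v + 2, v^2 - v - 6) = v + 2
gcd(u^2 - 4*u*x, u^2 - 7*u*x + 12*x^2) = -u + 4*x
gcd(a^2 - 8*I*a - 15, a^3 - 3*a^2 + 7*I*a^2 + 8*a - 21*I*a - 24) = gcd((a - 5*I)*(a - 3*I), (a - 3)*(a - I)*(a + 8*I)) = 1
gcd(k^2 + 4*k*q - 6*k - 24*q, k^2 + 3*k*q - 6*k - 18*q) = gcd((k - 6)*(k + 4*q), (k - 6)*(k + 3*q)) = k - 6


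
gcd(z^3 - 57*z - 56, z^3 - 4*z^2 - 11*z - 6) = z + 1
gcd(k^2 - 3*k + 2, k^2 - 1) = k - 1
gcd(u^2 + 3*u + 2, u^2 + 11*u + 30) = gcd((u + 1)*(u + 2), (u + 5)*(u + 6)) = 1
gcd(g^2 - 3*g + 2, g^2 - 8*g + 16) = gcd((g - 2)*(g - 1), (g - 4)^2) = 1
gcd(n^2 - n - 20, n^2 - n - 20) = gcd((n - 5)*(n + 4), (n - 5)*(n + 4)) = n^2 - n - 20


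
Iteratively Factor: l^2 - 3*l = (l - 3)*(l)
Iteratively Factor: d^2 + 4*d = (d + 4)*(d)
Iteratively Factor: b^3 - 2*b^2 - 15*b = (b + 3)*(b^2 - 5*b) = (b - 5)*(b + 3)*(b)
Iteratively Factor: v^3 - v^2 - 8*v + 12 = (v - 2)*(v^2 + v - 6) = (v - 2)^2*(v + 3)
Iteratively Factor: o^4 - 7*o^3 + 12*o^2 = (o - 4)*(o^3 - 3*o^2) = o*(o - 4)*(o^2 - 3*o) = o^2*(o - 4)*(o - 3)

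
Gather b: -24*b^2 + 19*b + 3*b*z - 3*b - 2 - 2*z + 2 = -24*b^2 + b*(3*z + 16) - 2*z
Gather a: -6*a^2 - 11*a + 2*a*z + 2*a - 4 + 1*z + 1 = -6*a^2 + a*(2*z - 9) + z - 3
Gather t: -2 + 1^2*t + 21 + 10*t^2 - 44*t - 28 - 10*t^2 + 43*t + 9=0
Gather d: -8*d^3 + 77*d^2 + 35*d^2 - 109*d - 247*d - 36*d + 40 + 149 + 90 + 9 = -8*d^3 + 112*d^2 - 392*d + 288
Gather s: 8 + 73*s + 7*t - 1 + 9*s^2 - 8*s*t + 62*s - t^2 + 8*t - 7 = 9*s^2 + s*(135 - 8*t) - t^2 + 15*t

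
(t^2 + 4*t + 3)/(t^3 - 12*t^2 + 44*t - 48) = (t^2 + 4*t + 3)/(t^3 - 12*t^2 + 44*t - 48)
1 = 1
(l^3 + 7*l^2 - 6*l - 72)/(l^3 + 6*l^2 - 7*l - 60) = (l + 6)/(l + 5)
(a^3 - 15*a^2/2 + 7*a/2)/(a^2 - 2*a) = (2*a^2 - 15*a + 7)/(2*(a - 2))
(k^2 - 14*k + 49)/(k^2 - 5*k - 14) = (k - 7)/(k + 2)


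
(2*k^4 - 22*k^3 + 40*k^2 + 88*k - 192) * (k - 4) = 2*k^5 - 30*k^4 + 128*k^3 - 72*k^2 - 544*k + 768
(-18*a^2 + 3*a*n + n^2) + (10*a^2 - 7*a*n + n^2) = -8*a^2 - 4*a*n + 2*n^2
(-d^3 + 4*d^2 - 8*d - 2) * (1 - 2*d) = 2*d^4 - 9*d^3 + 20*d^2 - 4*d - 2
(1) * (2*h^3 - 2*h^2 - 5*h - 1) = 2*h^3 - 2*h^2 - 5*h - 1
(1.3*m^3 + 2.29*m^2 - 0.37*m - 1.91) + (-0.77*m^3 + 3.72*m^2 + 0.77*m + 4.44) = 0.53*m^3 + 6.01*m^2 + 0.4*m + 2.53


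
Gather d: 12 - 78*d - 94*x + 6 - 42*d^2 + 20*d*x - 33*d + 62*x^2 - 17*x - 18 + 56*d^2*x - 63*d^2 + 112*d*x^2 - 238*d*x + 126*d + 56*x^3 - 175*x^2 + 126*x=d^2*(56*x - 105) + d*(112*x^2 - 218*x + 15) + 56*x^3 - 113*x^2 + 15*x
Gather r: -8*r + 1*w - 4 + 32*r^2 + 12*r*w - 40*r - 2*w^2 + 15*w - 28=32*r^2 + r*(12*w - 48) - 2*w^2 + 16*w - 32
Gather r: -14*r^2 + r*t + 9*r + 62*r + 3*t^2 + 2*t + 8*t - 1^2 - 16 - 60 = -14*r^2 + r*(t + 71) + 3*t^2 + 10*t - 77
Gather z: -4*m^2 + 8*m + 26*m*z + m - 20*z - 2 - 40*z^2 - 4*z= -4*m^2 + 9*m - 40*z^2 + z*(26*m - 24) - 2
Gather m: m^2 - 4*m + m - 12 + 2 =m^2 - 3*m - 10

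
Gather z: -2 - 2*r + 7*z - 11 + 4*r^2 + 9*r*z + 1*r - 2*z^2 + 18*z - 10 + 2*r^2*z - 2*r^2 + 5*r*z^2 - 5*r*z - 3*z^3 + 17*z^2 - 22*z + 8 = 2*r^2 - r - 3*z^3 + z^2*(5*r + 15) + z*(2*r^2 + 4*r + 3) - 15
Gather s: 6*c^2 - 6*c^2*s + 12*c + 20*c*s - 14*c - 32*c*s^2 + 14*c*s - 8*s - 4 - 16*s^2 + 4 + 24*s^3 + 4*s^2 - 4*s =6*c^2 - 2*c + 24*s^3 + s^2*(-32*c - 12) + s*(-6*c^2 + 34*c - 12)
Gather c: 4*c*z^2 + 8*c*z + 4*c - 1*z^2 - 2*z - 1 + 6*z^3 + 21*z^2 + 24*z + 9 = c*(4*z^2 + 8*z + 4) + 6*z^3 + 20*z^2 + 22*z + 8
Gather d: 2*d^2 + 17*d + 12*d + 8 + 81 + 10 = 2*d^2 + 29*d + 99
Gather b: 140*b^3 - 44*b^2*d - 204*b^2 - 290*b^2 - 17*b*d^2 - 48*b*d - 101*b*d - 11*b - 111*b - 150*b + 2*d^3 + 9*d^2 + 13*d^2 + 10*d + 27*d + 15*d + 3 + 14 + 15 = 140*b^3 + b^2*(-44*d - 494) + b*(-17*d^2 - 149*d - 272) + 2*d^3 + 22*d^2 + 52*d + 32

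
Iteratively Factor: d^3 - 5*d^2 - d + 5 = (d + 1)*(d^2 - 6*d + 5) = (d - 5)*(d + 1)*(d - 1)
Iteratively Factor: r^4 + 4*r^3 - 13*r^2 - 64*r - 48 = (r + 3)*(r^3 + r^2 - 16*r - 16) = (r + 1)*(r + 3)*(r^2 - 16) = (r - 4)*(r + 1)*(r + 3)*(r + 4)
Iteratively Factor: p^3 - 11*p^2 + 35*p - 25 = (p - 1)*(p^2 - 10*p + 25) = (p - 5)*(p - 1)*(p - 5)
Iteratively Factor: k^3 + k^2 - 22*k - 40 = (k + 2)*(k^2 - k - 20) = (k - 5)*(k + 2)*(k + 4)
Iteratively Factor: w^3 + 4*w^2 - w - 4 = (w + 1)*(w^2 + 3*w - 4) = (w + 1)*(w + 4)*(w - 1)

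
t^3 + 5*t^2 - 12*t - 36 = (t - 3)*(t + 2)*(t + 6)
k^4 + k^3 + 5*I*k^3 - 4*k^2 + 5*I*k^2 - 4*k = k*(k + 1)*(k + I)*(k + 4*I)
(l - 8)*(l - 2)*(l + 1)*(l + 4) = l^4 - 5*l^3 - 30*l^2 + 40*l + 64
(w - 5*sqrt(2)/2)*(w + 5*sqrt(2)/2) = w^2 - 25/2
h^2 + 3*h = h*(h + 3)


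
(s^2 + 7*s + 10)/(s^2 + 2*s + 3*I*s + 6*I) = (s + 5)/(s + 3*I)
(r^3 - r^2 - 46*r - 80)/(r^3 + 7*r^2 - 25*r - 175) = (r^2 - 6*r - 16)/(r^2 + 2*r - 35)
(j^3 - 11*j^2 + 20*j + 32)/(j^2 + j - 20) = (j^2 - 7*j - 8)/(j + 5)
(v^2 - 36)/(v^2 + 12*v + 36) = (v - 6)/(v + 6)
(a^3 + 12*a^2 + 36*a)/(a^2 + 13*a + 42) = a*(a + 6)/(a + 7)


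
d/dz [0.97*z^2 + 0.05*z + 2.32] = 1.94*z + 0.05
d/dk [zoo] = 0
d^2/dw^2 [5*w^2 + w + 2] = 10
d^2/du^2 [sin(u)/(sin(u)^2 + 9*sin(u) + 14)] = (-sin(u)^5 + 9*sin(u)^4 + 86*sin(u)^3 + 126*sin(u)^2 - 280*sin(u) - 252)/((sin(u) + 2)^3*(sin(u) + 7)^3)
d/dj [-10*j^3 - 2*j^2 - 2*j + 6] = -30*j^2 - 4*j - 2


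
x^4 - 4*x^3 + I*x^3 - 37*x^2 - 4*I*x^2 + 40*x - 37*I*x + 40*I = (x - 8)*(x - 1)*(x + 5)*(x + I)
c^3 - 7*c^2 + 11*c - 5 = (c - 5)*(c - 1)^2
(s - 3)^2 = s^2 - 6*s + 9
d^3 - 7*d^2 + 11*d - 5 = (d - 5)*(d - 1)^2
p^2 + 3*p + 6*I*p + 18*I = (p + 3)*(p + 6*I)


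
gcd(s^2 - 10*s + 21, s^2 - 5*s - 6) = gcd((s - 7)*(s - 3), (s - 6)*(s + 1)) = 1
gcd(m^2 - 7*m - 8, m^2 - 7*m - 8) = m^2 - 7*m - 8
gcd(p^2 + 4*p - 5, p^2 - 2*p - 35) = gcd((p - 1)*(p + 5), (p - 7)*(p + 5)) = p + 5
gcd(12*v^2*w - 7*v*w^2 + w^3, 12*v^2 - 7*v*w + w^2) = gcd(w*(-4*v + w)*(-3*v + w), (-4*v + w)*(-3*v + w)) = 12*v^2 - 7*v*w + w^2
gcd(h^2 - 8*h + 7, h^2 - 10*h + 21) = h - 7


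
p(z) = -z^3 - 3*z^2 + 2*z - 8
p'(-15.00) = -583.00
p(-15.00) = 2662.00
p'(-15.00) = -583.00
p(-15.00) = 2662.00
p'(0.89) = -5.72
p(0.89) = -9.30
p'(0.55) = -2.21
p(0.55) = -7.97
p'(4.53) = -86.74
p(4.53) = -153.46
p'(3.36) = -52.03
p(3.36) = -73.08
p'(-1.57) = 4.03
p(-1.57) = -14.66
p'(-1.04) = 5.00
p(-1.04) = -12.20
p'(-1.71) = 3.49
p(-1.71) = -15.19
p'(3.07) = -44.69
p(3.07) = -59.07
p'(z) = -3*z^2 - 6*z + 2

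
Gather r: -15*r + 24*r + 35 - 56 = 9*r - 21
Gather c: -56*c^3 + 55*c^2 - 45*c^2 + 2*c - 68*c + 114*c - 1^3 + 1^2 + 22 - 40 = -56*c^3 + 10*c^2 + 48*c - 18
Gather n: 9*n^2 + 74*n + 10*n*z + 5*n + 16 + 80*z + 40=9*n^2 + n*(10*z + 79) + 80*z + 56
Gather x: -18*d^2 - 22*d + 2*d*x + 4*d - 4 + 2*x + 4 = -18*d^2 - 18*d + x*(2*d + 2)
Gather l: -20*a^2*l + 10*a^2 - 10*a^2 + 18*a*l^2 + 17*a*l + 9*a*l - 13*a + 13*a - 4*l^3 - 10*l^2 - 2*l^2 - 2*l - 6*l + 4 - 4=-4*l^3 + l^2*(18*a - 12) + l*(-20*a^2 + 26*a - 8)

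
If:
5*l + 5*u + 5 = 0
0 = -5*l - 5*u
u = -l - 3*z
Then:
No Solution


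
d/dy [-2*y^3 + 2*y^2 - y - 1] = -6*y^2 + 4*y - 1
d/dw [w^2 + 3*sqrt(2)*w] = 2*w + 3*sqrt(2)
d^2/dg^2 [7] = 0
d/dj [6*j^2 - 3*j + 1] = 12*j - 3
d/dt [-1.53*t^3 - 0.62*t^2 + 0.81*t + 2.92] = -4.59*t^2 - 1.24*t + 0.81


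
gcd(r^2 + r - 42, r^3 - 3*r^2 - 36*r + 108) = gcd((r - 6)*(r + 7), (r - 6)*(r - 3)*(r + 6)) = r - 6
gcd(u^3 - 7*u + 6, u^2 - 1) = u - 1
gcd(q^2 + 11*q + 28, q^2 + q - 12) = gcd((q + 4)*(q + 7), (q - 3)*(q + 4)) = q + 4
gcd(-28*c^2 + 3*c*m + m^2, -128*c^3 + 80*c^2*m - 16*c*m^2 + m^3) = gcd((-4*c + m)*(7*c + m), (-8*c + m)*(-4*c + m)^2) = 4*c - m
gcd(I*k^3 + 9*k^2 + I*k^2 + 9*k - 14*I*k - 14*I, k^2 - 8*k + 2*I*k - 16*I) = 1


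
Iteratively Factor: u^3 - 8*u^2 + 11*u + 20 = (u + 1)*(u^2 - 9*u + 20) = (u - 4)*(u + 1)*(u - 5)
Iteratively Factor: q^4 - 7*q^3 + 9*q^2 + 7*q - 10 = (q - 2)*(q^3 - 5*q^2 - q + 5) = (q - 2)*(q - 1)*(q^2 - 4*q - 5) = (q - 5)*(q - 2)*(q - 1)*(q + 1)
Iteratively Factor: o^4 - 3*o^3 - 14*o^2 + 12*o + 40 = (o - 2)*(o^3 - o^2 - 16*o - 20) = (o - 2)*(o + 2)*(o^2 - 3*o - 10) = (o - 2)*(o + 2)^2*(o - 5)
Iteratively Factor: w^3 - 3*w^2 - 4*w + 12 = (w - 3)*(w^2 - 4) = (w - 3)*(w - 2)*(w + 2)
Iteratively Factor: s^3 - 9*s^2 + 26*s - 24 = (s - 2)*(s^2 - 7*s + 12) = (s - 3)*(s - 2)*(s - 4)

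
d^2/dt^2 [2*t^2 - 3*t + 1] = 4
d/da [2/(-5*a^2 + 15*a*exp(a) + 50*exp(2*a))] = 2*(-3*a*exp(a) + 2*a - 20*exp(2*a) - 3*exp(a))/(5*(-a^2 + 3*a*exp(a) + 10*exp(2*a))^2)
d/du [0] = 0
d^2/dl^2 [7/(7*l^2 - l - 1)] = 14*(49*l^2 - 7*l - (14*l - 1)^2 - 7)/(-7*l^2 + l + 1)^3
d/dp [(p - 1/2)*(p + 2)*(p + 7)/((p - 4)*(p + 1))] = (p^4 - 6*p^3 - 47*p^2 - 54*p - 59)/(p^4 - 6*p^3 + p^2 + 24*p + 16)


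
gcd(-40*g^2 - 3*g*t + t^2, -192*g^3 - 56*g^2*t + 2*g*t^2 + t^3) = -8*g + t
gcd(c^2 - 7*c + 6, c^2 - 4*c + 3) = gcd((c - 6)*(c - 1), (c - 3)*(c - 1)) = c - 1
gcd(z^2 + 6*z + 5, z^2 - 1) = z + 1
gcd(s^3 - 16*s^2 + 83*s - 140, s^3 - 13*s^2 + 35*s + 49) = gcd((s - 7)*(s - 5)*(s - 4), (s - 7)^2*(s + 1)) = s - 7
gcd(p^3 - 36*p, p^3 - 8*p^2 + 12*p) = p^2 - 6*p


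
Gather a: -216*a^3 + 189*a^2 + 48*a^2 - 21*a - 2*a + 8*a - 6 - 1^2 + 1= -216*a^3 + 237*a^2 - 15*a - 6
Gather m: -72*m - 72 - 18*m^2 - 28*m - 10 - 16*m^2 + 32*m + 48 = -34*m^2 - 68*m - 34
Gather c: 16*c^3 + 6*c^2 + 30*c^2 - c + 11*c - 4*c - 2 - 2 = 16*c^3 + 36*c^2 + 6*c - 4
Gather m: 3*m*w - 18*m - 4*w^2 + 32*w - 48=m*(3*w - 18) - 4*w^2 + 32*w - 48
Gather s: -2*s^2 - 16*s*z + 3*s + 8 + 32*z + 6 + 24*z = -2*s^2 + s*(3 - 16*z) + 56*z + 14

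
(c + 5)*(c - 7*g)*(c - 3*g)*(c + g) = c^4 - 9*c^3*g + 5*c^3 + 11*c^2*g^2 - 45*c^2*g + 21*c*g^3 + 55*c*g^2 + 105*g^3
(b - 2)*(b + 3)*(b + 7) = b^3 + 8*b^2 + b - 42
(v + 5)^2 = v^2 + 10*v + 25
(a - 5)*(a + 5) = a^2 - 25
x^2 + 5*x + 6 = (x + 2)*(x + 3)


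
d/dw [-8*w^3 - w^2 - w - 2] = -24*w^2 - 2*w - 1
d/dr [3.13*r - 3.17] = 3.13000000000000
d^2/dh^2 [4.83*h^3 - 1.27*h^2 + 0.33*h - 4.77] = 28.98*h - 2.54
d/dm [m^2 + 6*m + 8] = 2*m + 6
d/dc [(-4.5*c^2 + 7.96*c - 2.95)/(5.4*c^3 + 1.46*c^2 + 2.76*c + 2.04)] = (24.3*c^4 - 85.968*c^3 + 23.7484*c^2 - 9.746*c + 24.3804)/(29.16*c^6 + 15.768*c^5 + 31.9396*c^4 + 30.0912*c^3 + 13.5744*c^2 + 11.2608*c + 4.1616)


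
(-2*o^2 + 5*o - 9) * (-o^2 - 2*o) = 2*o^4 - o^3 - o^2 + 18*o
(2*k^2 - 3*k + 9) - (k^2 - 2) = k^2 - 3*k + 11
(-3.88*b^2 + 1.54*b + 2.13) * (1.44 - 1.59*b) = 6.1692*b^3 - 8.0358*b^2 - 1.1691*b + 3.0672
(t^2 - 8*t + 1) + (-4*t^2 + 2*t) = -3*t^2 - 6*t + 1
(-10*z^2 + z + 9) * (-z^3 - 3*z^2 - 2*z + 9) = 10*z^5 + 29*z^4 + 8*z^3 - 119*z^2 - 9*z + 81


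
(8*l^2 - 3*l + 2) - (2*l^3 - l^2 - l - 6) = -2*l^3 + 9*l^2 - 2*l + 8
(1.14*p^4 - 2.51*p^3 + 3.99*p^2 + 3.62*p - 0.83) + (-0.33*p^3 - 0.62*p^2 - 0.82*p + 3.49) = 1.14*p^4 - 2.84*p^3 + 3.37*p^2 + 2.8*p + 2.66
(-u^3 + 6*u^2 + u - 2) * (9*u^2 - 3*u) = -9*u^5 + 57*u^4 - 9*u^3 - 21*u^2 + 6*u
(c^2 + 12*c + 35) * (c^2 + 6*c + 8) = c^4 + 18*c^3 + 115*c^2 + 306*c + 280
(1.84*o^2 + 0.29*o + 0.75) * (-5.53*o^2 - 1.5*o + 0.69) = -10.1752*o^4 - 4.3637*o^3 - 3.3129*o^2 - 0.9249*o + 0.5175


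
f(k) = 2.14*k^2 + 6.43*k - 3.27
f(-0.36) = -5.31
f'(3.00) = 19.27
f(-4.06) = 5.90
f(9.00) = 227.94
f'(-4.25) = -11.76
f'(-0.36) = 4.89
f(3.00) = 35.28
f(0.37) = -0.60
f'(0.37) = 8.01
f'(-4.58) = -13.17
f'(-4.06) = -10.95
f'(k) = 4.28*k + 6.43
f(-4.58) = 12.17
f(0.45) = 0.06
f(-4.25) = 8.06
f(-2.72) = -4.93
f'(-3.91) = -10.30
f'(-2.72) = -5.21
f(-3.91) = 4.31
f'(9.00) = 44.95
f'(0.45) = 8.36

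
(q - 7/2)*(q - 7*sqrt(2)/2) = q^2 - 7*sqrt(2)*q/2 - 7*q/2 + 49*sqrt(2)/4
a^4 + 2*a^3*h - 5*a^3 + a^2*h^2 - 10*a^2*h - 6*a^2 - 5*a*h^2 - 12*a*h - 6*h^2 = (a - 6)*(a + 1)*(a + h)^2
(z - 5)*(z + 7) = z^2 + 2*z - 35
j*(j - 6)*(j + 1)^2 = j^4 - 4*j^3 - 11*j^2 - 6*j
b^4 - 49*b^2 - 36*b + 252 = (b - 7)*(b - 2)*(b + 3)*(b + 6)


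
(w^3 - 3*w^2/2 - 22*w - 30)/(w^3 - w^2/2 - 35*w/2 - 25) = (w - 6)/(w - 5)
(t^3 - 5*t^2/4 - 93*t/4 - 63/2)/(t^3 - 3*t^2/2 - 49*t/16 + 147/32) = 8*(t^2 - 3*t - 18)/(8*t^2 - 26*t + 21)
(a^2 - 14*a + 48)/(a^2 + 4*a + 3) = (a^2 - 14*a + 48)/(a^2 + 4*a + 3)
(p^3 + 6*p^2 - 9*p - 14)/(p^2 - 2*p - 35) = (-p^3 - 6*p^2 + 9*p + 14)/(-p^2 + 2*p + 35)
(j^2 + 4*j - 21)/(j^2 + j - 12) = (j + 7)/(j + 4)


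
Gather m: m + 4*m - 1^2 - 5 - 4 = 5*m - 10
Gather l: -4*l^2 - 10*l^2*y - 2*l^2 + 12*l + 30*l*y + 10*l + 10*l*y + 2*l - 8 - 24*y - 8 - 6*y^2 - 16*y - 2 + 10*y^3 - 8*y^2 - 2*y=l^2*(-10*y - 6) + l*(40*y + 24) + 10*y^3 - 14*y^2 - 42*y - 18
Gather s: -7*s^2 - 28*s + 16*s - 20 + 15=-7*s^2 - 12*s - 5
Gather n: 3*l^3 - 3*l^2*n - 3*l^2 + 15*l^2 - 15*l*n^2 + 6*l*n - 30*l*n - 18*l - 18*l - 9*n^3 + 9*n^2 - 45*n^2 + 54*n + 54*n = 3*l^3 + 12*l^2 - 36*l - 9*n^3 + n^2*(-15*l - 36) + n*(-3*l^2 - 24*l + 108)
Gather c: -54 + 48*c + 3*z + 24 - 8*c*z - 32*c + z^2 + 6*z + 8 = c*(16 - 8*z) + z^2 + 9*z - 22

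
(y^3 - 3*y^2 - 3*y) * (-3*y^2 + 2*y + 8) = -3*y^5 + 11*y^4 + 11*y^3 - 30*y^2 - 24*y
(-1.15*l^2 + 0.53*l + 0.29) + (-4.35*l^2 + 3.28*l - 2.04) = -5.5*l^2 + 3.81*l - 1.75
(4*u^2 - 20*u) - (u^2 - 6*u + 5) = 3*u^2 - 14*u - 5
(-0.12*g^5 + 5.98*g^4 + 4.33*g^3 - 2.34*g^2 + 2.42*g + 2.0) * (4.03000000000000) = -0.4836*g^5 + 24.0994*g^4 + 17.4499*g^3 - 9.4302*g^2 + 9.7526*g + 8.06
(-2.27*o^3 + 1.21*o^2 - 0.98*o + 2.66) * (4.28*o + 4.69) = -9.7156*o^4 - 5.4675*o^3 + 1.4805*o^2 + 6.7886*o + 12.4754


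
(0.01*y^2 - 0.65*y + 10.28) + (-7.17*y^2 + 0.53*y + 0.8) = -7.16*y^2 - 0.12*y + 11.08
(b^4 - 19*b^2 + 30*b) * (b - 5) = b^5 - 5*b^4 - 19*b^3 + 125*b^2 - 150*b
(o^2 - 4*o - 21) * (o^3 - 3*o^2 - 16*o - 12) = o^5 - 7*o^4 - 25*o^3 + 115*o^2 + 384*o + 252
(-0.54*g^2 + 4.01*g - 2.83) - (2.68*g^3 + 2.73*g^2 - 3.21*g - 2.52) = -2.68*g^3 - 3.27*g^2 + 7.22*g - 0.31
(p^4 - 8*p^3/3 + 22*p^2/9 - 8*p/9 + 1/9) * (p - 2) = p^5 - 14*p^4/3 + 70*p^3/9 - 52*p^2/9 + 17*p/9 - 2/9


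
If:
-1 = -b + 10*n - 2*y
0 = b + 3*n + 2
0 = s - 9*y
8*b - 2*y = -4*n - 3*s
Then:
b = -147/95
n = -43/285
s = 444/95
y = 148/285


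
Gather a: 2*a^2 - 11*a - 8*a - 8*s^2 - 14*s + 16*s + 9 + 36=2*a^2 - 19*a - 8*s^2 + 2*s + 45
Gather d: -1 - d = -d - 1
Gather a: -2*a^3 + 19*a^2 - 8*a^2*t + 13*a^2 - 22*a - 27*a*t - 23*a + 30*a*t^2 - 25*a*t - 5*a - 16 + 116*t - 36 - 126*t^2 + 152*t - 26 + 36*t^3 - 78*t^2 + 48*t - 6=-2*a^3 + a^2*(32 - 8*t) + a*(30*t^2 - 52*t - 50) + 36*t^3 - 204*t^2 + 316*t - 84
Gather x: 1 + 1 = 2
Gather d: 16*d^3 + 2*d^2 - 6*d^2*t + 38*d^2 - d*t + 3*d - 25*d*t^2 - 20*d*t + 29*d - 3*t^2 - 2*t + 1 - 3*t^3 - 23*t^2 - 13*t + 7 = 16*d^3 + d^2*(40 - 6*t) + d*(-25*t^2 - 21*t + 32) - 3*t^3 - 26*t^2 - 15*t + 8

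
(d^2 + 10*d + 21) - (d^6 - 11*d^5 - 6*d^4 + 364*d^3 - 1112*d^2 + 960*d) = -d^6 + 11*d^5 + 6*d^4 - 364*d^3 + 1113*d^2 - 950*d + 21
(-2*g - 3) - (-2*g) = -3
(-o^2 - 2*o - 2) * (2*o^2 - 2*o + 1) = -2*o^4 - 2*o^3 - o^2 + 2*o - 2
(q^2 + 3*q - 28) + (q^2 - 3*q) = 2*q^2 - 28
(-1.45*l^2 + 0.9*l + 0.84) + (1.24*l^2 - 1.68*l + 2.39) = -0.21*l^2 - 0.78*l + 3.23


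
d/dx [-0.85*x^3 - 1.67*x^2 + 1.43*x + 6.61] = -2.55*x^2 - 3.34*x + 1.43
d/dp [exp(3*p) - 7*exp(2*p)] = (3*exp(p) - 14)*exp(2*p)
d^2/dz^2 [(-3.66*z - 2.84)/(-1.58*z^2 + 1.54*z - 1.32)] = ((2.2984 - 34.6968*z)*(1.58*z^2 - 1.54*z + 1.32) + (3.16*z - 1.54)*(3.66*z + 2.84)*(6.32*z - 3.08))/(1.58*z^2 - 1.54*z + 1.32)^3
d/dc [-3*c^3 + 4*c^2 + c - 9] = -9*c^2 + 8*c + 1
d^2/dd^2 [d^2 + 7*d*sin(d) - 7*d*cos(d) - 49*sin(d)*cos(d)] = 7*sqrt(2)*d*cos(d + pi/4) + 98*sin(2*d) + 14*sqrt(2)*sin(d + pi/4) + 2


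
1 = 1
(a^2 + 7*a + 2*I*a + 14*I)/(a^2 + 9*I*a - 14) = (a + 7)/(a + 7*I)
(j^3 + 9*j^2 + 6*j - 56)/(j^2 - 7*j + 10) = (j^2 + 11*j + 28)/(j - 5)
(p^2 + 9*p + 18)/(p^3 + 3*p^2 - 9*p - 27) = (p + 6)/(p^2 - 9)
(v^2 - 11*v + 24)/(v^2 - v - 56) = (v - 3)/(v + 7)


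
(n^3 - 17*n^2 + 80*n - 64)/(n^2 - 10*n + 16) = (n^2 - 9*n + 8)/(n - 2)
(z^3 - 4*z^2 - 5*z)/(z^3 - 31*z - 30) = z*(z - 5)/(z^2 - z - 30)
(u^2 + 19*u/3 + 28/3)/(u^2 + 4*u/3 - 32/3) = (3*u + 7)/(3*u - 8)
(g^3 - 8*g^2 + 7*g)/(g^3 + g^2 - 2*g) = (g - 7)/(g + 2)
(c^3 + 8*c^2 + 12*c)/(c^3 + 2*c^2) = (c + 6)/c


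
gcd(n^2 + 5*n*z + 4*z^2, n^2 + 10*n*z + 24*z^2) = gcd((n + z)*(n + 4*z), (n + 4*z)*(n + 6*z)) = n + 4*z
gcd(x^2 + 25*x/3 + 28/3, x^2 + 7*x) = x + 7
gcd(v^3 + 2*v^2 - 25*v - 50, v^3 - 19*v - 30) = v^2 - 3*v - 10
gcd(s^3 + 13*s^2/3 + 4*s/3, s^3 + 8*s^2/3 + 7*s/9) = s^2 + s/3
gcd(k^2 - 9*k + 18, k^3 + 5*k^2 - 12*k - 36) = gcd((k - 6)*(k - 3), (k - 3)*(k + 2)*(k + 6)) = k - 3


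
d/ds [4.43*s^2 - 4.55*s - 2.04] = 8.86*s - 4.55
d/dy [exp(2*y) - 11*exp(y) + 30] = (2*exp(y) - 11)*exp(y)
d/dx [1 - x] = -1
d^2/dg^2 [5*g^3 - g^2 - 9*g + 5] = 30*g - 2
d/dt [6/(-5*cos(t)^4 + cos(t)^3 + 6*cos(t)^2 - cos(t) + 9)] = 6*(-20*cos(t)^3 + 3*cos(t)^2 + 12*cos(t) - 1)*sin(t)/(5*sin(t)^4 + sin(t)^2*cos(t) - 4*sin(t)^2 - 10)^2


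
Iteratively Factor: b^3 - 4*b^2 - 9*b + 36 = (b - 3)*(b^2 - b - 12) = (b - 3)*(b + 3)*(b - 4)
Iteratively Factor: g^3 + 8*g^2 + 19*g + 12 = (g + 3)*(g^2 + 5*g + 4) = (g + 3)*(g + 4)*(g + 1)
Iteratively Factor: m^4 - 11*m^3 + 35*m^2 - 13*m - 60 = (m - 4)*(m^3 - 7*m^2 + 7*m + 15) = (m - 4)*(m - 3)*(m^2 - 4*m - 5) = (m - 4)*(m - 3)*(m + 1)*(m - 5)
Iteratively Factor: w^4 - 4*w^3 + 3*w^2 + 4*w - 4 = (w + 1)*(w^3 - 5*w^2 + 8*w - 4) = (w - 1)*(w + 1)*(w^2 - 4*w + 4) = (w - 2)*(w - 1)*(w + 1)*(w - 2)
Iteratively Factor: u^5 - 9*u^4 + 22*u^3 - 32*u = (u - 4)*(u^4 - 5*u^3 + 2*u^2 + 8*u) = (u - 4)^2*(u^3 - u^2 - 2*u) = u*(u - 4)^2*(u^2 - u - 2) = u*(u - 4)^2*(u + 1)*(u - 2)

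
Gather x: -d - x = -d - x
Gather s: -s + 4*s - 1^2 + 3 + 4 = 3*s + 6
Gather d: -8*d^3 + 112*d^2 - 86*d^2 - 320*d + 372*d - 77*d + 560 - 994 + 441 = -8*d^3 + 26*d^2 - 25*d + 7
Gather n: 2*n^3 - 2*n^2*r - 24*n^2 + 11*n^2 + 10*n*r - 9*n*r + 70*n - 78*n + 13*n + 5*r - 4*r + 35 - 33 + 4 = 2*n^3 + n^2*(-2*r - 13) + n*(r + 5) + r + 6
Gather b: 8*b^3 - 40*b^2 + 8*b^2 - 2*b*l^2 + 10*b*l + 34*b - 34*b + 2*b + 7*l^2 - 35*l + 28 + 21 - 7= 8*b^3 - 32*b^2 + b*(-2*l^2 + 10*l + 2) + 7*l^2 - 35*l + 42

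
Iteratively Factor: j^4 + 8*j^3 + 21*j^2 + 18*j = (j + 3)*(j^3 + 5*j^2 + 6*j) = j*(j + 3)*(j^2 + 5*j + 6) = j*(j + 3)^2*(j + 2)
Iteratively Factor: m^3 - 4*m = (m - 2)*(m^2 + 2*m) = (m - 2)*(m + 2)*(m)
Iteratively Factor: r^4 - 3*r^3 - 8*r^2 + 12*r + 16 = (r - 2)*(r^3 - r^2 - 10*r - 8) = (r - 2)*(r + 2)*(r^2 - 3*r - 4) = (r - 4)*(r - 2)*(r + 2)*(r + 1)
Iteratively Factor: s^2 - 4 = (s + 2)*(s - 2)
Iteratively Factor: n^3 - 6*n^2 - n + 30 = (n + 2)*(n^2 - 8*n + 15) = (n - 5)*(n + 2)*(n - 3)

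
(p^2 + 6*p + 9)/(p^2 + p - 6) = (p + 3)/(p - 2)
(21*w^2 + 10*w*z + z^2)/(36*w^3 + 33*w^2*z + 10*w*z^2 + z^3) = (7*w + z)/(12*w^2 + 7*w*z + z^2)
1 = 1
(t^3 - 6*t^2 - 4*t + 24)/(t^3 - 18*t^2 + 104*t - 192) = (t^2 - 4)/(t^2 - 12*t + 32)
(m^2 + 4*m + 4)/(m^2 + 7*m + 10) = (m + 2)/(m + 5)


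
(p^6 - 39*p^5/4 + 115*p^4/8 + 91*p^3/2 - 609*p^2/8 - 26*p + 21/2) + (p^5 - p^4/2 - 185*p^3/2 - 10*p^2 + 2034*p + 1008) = p^6 - 35*p^5/4 + 111*p^4/8 - 47*p^3 - 689*p^2/8 + 2008*p + 2037/2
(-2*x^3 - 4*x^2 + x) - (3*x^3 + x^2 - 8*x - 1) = -5*x^3 - 5*x^2 + 9*x + 1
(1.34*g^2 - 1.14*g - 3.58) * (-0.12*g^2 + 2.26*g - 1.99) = -0.1608*g^4 + 3.1652*g^3 - 4.8134*g^2 - 5.8222*g + 7.1242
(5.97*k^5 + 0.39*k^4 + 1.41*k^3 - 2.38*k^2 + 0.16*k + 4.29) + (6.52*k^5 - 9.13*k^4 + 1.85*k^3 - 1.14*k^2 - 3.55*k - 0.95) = 12.49*k^5 - 8.74*k^4 + 3.26*k^3 - 3.52*k^2 - 3.39*k + 3.34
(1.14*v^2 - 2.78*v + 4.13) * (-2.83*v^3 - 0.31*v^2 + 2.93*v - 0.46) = -3.2262*v^5 + 7.514*v^4 - 7.4859*v^3 - 9.9501*v^2 + 13.3797*v - 1.8998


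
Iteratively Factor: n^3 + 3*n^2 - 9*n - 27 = (n + 3)*(n^2 - 9) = (n - 3)*(n + 3)*(n + 3)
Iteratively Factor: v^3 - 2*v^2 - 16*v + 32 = (v - 2)*(v^2 - 16) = (v - 2)*(v + 4)*(v - 4)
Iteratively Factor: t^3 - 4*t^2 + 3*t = (t - 3)*(t^2 - t) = t*(t - 3)*(t - 1)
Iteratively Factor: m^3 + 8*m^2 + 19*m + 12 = (m + 4)*(m^2 + 4*m + 3) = (m + 3)*(m + 4)*(m + 1)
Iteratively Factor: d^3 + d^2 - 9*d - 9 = (d + 1)*(d^2 - 9) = (d + 1)*(d + 3)*(d - 3)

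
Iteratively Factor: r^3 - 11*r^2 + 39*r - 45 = (r - 3)*(r^2 - 8*r + 15) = (r - 3)^2*(r - 5)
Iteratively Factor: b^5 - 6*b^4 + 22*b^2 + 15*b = (b + 1)*(b^4 - 7*b^3 + 7*b^2 + 15*b) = (b + 1)^2*(b^3 - 8*b^2 + 15*b) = (b - 5)*(b + 1)^2*(b^2 - 3*b) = b*(b - 5)*(b + 1)^2*(b - 3)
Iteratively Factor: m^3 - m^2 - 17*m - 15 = (m - 5)*(m^2 + 4*m + 3) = (m - 5)*(m + 3)*(m + 1)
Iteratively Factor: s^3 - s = (s)*(s^2 - 1) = s*(s - 1)*(s + 1)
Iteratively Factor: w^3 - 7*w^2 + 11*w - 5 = (w - 1)*(w^2 - 6*w + 5) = (w - 5)*(w - 1)*(w - 1)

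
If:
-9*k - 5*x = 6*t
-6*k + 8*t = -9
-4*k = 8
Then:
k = -2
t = -21/8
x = 27/4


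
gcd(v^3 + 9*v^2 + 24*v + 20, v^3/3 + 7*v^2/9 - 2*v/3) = 1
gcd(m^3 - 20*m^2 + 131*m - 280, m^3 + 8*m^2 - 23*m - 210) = m - 5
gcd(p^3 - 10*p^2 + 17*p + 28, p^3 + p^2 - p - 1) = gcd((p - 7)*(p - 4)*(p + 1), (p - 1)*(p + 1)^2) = p + 1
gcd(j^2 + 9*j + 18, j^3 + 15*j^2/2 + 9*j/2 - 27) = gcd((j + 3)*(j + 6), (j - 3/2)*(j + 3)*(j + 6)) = j^2 + 9*j + 18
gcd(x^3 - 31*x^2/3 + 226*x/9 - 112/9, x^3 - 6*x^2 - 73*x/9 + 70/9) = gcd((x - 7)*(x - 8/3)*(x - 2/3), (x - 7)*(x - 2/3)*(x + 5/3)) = x^2 - 23*x/3 + 14/3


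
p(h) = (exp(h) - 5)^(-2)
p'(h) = -2*exp(h)/(exp(h) - 5)^3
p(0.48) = 0.09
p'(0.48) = 0.08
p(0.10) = 0.07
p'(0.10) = 0.04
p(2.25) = 0.05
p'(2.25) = -0.21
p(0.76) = 0.12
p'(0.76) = 0.18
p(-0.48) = 0.05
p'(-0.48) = 0.01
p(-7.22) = 0.04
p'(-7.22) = 0.00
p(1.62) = 354.79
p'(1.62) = -67536.90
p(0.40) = 0.08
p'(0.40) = 0.07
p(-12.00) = 0.04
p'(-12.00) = 0.00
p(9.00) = 0.00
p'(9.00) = 0.00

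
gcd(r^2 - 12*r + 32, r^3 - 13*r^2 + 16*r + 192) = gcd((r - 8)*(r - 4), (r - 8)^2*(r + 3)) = r - 8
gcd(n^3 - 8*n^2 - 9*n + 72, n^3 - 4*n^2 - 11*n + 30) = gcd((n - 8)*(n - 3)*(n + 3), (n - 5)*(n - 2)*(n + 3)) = n + 3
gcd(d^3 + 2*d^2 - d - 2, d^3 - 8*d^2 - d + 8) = d^2 - 1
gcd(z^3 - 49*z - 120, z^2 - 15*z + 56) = z - 8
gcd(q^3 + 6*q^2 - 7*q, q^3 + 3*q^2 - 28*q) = q^2 + 7*q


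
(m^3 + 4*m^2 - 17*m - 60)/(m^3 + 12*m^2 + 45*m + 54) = (m^2 + m - 20)/(m^2 + 9*m + 18)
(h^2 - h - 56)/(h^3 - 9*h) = (h^2 - h - 56)/(h*(h^2 - 9))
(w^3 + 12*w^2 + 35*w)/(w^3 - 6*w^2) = (w^2 + 12*w + 35)/(w*(w - 6))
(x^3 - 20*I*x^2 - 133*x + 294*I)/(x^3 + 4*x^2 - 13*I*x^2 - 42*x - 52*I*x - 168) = (x - 7*I)/(x + 4)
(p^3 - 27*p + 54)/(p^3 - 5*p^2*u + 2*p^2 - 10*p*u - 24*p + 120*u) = (p^2 - 6*p + 9)/(p^2 - 5*p*u - 4*p + 20*u)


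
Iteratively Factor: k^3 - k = (k - 1)*(k^2 + k) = k*(k - 1)*(k + 1)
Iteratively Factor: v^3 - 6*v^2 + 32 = (v - 4)*(v^2 - 2*v - 8) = (v - 4)*(v + 2)*(v - 4)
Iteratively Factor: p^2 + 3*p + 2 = (p + 2)*(p + 1)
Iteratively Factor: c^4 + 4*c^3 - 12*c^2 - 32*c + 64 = (c - 2)*(c^3 + 6*c^2 - 32) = (c - 2)*(c + 4)*(c^2 + 2*c - 8) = (c - 2)^2*(c + 4)*(c + 4)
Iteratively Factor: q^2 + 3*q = (q)*(q + 3)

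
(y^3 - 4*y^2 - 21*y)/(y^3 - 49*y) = (y + 3)/(y + 7)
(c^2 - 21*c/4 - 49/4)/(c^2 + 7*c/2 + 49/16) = 4*(c - 7)/(4*c + 7)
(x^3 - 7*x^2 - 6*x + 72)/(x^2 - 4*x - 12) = (x^2 - x - 12)/(x + 2)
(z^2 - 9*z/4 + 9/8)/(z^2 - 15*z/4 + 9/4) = (z - 3/2)/(z - 3)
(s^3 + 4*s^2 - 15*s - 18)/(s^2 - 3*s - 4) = (s^2 + 3*s - 18)/(s - 4)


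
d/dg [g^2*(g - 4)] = g*(3*g - 8)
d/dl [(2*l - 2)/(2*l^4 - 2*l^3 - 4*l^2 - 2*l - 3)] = 2*(-6*l^4 + 12*l^3 - 2*l^2 - 8*l - 5)/(4*l^8 - 8*l^7 - 12*l^6 + 8*l^5 + 12*l^4 + 28*l^3 + 28*l^2 + 12*l + 9)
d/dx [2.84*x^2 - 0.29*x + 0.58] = 5.68*x - 0.29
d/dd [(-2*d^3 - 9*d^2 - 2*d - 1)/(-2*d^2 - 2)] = (d^4 + 2*d^2 + 8*d + 1)/(d^4 + 2*d^2 + 1)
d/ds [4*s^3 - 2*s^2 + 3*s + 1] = 12*s^2 - 4*s + 3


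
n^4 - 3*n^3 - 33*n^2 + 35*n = n*(n - 7)*(n - 1)*(n + 5)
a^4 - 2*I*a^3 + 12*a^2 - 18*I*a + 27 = (a - 3*I)^2*(a + I)*(a + 3*I)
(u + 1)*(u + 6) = u^2 + 7*u + 6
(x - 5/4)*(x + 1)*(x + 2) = x^3 + 7*x^2/4 - 7*x/4 - 5/2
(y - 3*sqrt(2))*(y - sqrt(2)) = y^2 - 4*sqrt(2)*y + 6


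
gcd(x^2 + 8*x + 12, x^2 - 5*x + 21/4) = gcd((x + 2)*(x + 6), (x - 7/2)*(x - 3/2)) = 1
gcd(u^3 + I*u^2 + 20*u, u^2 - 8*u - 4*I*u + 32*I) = u - 4*I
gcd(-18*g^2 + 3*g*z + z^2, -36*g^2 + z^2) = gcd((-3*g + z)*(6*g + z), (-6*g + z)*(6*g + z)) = 6*g + z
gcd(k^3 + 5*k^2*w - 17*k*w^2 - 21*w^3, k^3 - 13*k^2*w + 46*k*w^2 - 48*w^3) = -k + 3*w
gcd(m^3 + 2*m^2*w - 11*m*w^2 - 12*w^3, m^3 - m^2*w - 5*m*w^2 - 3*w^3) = -m^2 + 2*m*w + 3*w^2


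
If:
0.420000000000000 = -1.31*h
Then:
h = -0.32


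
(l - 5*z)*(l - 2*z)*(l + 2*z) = l^3 - 5*l^2*z - 4*l*z^2 + 20*z^3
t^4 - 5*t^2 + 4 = (t - 2)*(t - 1)*(t + 1)*(t + 2)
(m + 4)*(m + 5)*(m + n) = m^3 + m^2*n + 9*m^2 + 9*m*n + 20*m + 20*n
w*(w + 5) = w^2 + 5*w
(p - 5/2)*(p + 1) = p^2 - 3*p/2 - 5/2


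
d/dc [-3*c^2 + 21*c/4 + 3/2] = 21/4 - 6*c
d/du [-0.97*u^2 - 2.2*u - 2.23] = -1.94*u - 2.2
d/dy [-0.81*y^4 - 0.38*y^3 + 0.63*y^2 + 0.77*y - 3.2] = -3.24*y^3 - 1.14*y^2 + 1.26*y + 0.77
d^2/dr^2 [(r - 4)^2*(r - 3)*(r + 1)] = 12*r^2 - 60*r + 58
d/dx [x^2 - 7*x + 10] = 2*x - 7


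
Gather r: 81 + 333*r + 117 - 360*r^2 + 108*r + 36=-360*r^2 + 441*r + 234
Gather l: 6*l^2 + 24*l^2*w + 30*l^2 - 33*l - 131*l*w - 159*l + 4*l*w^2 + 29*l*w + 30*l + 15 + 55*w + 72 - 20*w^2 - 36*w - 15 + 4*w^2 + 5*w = l^2*(24*w + 36) + l*(4*w^2 - 102*w - 162) - 16*w^2 + 24*w + 72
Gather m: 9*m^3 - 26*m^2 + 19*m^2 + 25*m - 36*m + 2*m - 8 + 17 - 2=9*m^3 - 7*m^2 - 9*m + 7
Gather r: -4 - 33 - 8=-45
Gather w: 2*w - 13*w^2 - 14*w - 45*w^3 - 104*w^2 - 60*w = -45*w^3 - 117*w^2 - 72*w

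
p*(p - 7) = p^2 - 7*p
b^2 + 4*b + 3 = (b + 1)*(b + 3)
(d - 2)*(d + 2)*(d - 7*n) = d^3 - 7*d^2*n - 4*d + 28*n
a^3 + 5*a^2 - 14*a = a*(a - 2)*(a + 7)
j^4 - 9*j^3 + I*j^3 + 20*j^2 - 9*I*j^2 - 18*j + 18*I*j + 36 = (j - 6)*(j - 3)*(j - I)*(j + 2*I)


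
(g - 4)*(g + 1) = g^2 - 3*g - 4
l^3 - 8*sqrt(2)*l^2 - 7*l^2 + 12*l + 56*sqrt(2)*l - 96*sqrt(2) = (l - 4)*(l - 3)*(l - 8*sqrt(2))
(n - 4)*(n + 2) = n^2 - 2*n - 8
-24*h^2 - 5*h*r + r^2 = (-8*h + r)*(3*h + r)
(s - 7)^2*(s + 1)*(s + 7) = s^4 - 6*s^3 - 56*s^2 + 294*s + 343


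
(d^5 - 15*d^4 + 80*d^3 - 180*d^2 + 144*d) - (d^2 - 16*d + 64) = d^5 - 15*d^4 + 80*d^3 - 181*d^2 + 160*d - 64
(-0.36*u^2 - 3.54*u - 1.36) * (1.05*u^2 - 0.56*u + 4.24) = -0.378*u^4 - 3.5154*u^3 - 0.972*u^2 - 14.248*u - 5.7664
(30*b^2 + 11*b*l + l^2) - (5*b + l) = 30*b^2 + 11*b*l - 5*b + l^2 - l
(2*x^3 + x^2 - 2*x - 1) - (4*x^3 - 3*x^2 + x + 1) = -2*x^3 + 4*x^2 - 3*x - 2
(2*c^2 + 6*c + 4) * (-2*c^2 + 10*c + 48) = -4*c^4 + 8*c^3 + 148*c^2 + 328*c + 192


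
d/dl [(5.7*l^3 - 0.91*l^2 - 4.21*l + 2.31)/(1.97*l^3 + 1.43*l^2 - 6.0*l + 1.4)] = (9.9437*l^4 - 51.8126*l^3 + 21.7682*l^2 - 9.1546*l + 7.966)/(3.8809*l^6 + 5.6342*l^5 - 21.5951*l^4 - 11.644*l^3 + 40.004*l^2 - 16.8*l + 1.96)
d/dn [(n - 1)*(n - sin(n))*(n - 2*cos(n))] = (1 - n)*(n - 2*cos(n))*(cos(n) - 1) + (n - 1)*(n - sin(n))*(2*sin(n) + 1) + (n - sin(n))*(n - 2*cos(n))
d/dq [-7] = 0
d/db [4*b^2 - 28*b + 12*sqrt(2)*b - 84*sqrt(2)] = 8*b - 28 + 12*sqrt(2)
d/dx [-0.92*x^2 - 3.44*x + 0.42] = -1.84*x - 3.44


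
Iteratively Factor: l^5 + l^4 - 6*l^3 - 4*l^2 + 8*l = (l - 1)*(l^4 + 2*l^3 - 4*l^2 - 8*l) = (l - 1)*(l + 2)*(l^3 - 4*l) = l*(l - 1)*(l + 2)*(l^2 - 4) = l*(l - 2)*(l - 1)*(l + 2)*(l + 2)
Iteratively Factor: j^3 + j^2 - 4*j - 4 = (j + 2)*(j^2 - j - 2) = (j - 2)*(j + 2)*(j + 1)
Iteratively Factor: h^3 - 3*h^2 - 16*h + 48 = (h + 4)*(h^2 - 7*h + 12) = (h - 3)*(h + 4)*(h - 4)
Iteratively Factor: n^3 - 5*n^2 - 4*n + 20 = (n + 2)*(n^2 - 7*n + 10) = (n - 5)*(n + 2)*(n - 2)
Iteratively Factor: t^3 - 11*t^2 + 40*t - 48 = (t - 3)*(t^2 - 8*t + 16) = (t - 4)*(t - 3)*(t - 4)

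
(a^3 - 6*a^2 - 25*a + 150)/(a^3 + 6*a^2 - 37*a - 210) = (a - 5)/(a + 7)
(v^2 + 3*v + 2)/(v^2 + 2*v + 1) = (v + 2)/(v + 1)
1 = 1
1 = 1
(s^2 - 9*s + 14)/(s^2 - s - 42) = (s - 2)/(s + 6)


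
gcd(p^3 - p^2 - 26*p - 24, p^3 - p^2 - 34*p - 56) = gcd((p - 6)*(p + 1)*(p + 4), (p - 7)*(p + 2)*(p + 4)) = p + 4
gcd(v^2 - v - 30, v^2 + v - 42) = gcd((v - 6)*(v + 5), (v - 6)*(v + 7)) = v - 6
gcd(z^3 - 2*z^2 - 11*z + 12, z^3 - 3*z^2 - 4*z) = z - 4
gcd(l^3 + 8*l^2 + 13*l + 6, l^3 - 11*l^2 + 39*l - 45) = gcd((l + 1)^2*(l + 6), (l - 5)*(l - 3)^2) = 1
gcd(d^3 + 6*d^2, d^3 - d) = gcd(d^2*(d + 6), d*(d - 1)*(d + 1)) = d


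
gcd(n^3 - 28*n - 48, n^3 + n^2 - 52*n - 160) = n + 4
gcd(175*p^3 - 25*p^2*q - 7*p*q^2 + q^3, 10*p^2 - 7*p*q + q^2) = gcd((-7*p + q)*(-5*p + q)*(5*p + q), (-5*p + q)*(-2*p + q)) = 5*p - q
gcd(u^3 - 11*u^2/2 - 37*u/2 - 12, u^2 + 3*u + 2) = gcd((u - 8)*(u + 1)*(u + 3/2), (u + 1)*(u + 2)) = u + 1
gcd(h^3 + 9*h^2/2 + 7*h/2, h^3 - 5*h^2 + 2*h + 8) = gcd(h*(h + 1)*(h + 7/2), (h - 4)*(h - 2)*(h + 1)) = h + 1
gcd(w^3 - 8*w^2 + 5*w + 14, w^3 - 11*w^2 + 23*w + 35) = w^2 - 6*w - 7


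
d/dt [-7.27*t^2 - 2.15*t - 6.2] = -14.54*t - 2.15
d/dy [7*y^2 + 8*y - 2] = 14*y + 8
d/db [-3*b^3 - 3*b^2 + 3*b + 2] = -9*b^2 - 6*b + 3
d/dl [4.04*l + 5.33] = 4.04000000000000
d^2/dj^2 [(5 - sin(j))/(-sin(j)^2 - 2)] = (-9*sin(j)^5 + 20*sin(j)^4 - 70*sin(j)^2 - sin(j)/2 - 6*sin(3*j) + sin(5*j)/2 + 20)/(sin(j)^2 + 2)^3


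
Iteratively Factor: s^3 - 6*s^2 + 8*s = (s - 2)*(s^2 - 4*s) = s*(s - 2)*(s - 4)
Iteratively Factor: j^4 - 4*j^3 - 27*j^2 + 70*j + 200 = (j + 2)*(j^3 - 6*j^2 - 15*j + 100) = (j - 5)*(j + 2)*(j^2 - j - 20) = (j - 5)^2*(j + 2)*(j + 4)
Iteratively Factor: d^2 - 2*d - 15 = (d - 5)*(d + 3)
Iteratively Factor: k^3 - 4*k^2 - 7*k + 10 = (k + 2)*(k^2 - 6*k + 5) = (k - 1)*(k + 2)*(k - 5)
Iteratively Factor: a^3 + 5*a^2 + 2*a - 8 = (a + 4)*(a^2 + a - 2) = (a - 1)*(a + 4)*(a + 2)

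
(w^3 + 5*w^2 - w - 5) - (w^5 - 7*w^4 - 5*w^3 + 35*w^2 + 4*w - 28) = -w^5 + 7*w^4 + 6*w^3 - 30*w^2 - 5*w + 23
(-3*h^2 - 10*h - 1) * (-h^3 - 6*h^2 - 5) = 3*h^5 + 28*h^4 + 61*h^3 + 21*h^2 + 50*h + 5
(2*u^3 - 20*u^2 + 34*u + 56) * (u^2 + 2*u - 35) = 2*u^5 - 16*u^4 - 76*u^3 + 824*u^2 - 1078*u - 1960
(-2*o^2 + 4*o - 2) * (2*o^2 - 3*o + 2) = -4*o^4 + 14*o^3 - 20*o^2 + 14*o - 4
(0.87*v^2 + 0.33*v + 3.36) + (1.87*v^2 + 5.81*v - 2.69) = 2.74*v^2 + 6.14*v + 0.67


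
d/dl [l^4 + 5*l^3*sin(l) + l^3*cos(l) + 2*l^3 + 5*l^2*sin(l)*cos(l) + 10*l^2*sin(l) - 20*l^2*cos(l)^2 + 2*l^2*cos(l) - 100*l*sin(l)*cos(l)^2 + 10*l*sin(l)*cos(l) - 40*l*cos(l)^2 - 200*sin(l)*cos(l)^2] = -l^3*sin(l) + 5*l^3*cos(l) + 4*l^3 + 20*l^2*sin(2*l) + 13*sqrt(2)*l^2*sin(l + pi/4) + 5*l^2*cos(2*l) + 6*l^2 + 20*l*sin(l) + 45*l*sin(2*l) - 21*l*cos(l) - 10*l*cos(2*l) - 75*l*cos(3*l) - 20*l - 25*sin(l) + 5*sin(2*l) - 25*sin(3*l) - 50*cos(l) - 20*cos(2*l) - 150*cos(3*l) - 20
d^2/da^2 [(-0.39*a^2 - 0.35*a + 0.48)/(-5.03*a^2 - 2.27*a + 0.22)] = (8.804512*a^3 - 70.277148*a^2 - 30.560268*a - 5.621788)/(127.263527*a^6 + 172.299129*a^5 + 61.058667*a^4 - 3.374809*a^3 - 2.670558*a^2 + 0.329604*a - 0.010648)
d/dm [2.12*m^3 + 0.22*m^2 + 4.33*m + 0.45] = 6.36*m^2 + 0.44*m + 4.33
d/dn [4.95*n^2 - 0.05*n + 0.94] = 9.9*n - 0.05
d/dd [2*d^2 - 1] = 4*d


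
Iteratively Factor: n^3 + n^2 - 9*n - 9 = (n - 3)*(n^2 + 4*n + 3) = (n - 3)*(n + 3)*(n + 1)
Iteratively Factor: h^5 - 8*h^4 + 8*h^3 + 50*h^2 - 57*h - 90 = (h - 3)*(h^4 - 5*h^3 - 7*h^2 + 29*h + 30) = (h - 3)^2*(h^3 - 2*h^2 - 13*h - 10) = (h - 3)^2*(h + 2)*(h^2 - 4*h - 5) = (h - 5)*(h - 3)^2*(h + 2)*(h + 1)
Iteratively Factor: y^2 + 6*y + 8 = (y + 2)*(y + 4)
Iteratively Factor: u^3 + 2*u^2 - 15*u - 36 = (u + 3)*(u^2 - u - 12) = (u - 4)*(u + 3)*(u + 3)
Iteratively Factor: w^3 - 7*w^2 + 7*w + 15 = (w - 5)*(w^2 - 2*w - 3) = (w - 5)*(w - 3)*(w + 1)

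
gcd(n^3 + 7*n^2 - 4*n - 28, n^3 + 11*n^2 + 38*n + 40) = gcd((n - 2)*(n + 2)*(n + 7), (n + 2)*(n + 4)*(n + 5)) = n + 2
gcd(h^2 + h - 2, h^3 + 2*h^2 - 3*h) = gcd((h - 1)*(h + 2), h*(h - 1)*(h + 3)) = h - 1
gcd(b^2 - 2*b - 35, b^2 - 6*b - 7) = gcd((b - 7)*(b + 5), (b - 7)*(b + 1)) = b - 7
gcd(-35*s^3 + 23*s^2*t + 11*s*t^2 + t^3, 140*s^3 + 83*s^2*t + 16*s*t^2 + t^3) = 35*s^2 + 12*s*t + t^2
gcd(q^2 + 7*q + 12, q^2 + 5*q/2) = 1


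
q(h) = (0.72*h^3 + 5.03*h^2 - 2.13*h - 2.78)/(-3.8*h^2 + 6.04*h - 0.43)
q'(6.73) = -0.12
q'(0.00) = 95.77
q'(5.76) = -0.09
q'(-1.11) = 0.40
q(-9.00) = 0.28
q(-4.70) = -0.39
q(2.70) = -3.58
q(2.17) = -4.53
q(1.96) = -5.58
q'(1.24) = 19.66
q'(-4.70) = -0.13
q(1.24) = 3.03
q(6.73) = -3.26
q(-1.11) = -0.41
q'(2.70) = 0.93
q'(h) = (7.6*h - 6.04)*(0.72*h^3 + 5.03*h^2 - 2.13*h - 2.78)/(-3.8*h^2 + 6.04*h - 0.43)^2 + (2.16*h^2 + 10.06*h - 2.13)/(-3.8*h^2 + 6.04*h - 0.43)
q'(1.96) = 7.37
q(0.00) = 6.47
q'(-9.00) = -0.17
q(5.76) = -3.16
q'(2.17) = 3.35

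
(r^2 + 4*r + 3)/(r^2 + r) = (r + 3)/r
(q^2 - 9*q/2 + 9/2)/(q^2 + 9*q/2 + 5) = (2*q^2 - 9*q + 9)/(2*q^2 + 9*q + 10)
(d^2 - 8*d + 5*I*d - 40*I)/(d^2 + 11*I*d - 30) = (d - 8)/(d + 6*I)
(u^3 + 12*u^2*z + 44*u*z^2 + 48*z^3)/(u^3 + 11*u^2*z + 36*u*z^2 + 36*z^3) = (u + 4*z)/(u + 3*z)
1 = 1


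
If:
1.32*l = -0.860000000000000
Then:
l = -0.65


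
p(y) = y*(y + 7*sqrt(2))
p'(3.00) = 15.90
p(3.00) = 38.70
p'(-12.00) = -14.10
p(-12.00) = 25.21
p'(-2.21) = 5.48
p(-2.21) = -16.99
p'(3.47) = 16.84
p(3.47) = 46.39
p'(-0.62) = 8.66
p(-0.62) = -5.75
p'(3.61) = 17.12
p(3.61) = 48.77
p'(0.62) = 11.14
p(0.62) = 6.52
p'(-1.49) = 6.92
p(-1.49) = -12.53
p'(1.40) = 12.70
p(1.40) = 15.82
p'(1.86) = 13.62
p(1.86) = 21.87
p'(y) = 2*y + 7*sqrt(2)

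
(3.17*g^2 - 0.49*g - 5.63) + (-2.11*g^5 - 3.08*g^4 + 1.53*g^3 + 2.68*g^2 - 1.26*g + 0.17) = -2.11*g^5 - 3.08*g^4 + 1.53*g^3 + 5.85*g^2 - 1.75*g - 5.46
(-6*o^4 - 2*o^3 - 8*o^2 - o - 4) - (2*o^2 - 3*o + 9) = -6*o^4 - 2*o^3 - 10*o^2 + 2*o - 13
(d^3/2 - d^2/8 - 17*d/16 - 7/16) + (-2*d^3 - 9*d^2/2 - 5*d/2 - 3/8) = -3*d^3/2 - 37*d^2/8 - 57*d/16 - 13/16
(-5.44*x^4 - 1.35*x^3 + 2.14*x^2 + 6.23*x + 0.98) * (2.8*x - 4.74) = -15.232*x^5 + 22.0056*x^4 + 12.391*x^3 + 7.3004*x^2 - 26.7862*x - 4.6452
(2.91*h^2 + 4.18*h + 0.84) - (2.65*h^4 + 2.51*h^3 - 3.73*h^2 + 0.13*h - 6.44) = -2.65*h^4 - 2.51*h^3 + 6.64*h^2 + 4.05*h + 7.28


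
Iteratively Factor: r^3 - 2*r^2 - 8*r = (r - 4)*(r^2 + 2*r) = r*(r - 4)*(r + 2)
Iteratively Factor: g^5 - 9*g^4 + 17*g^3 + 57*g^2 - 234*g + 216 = (g + 3)*(g^4 - 12*g^3 + 53*g^2 - 102*g + 72) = (g - 3)*(g + 3)*(g^3 - 9*g^2 + 26*g - 24) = (g - 3)*(g - 2)*(g + 3)*(g^2 - 7*g + 12) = (g - 3)^2*(g - 2)*(g + 3)*(g - 4)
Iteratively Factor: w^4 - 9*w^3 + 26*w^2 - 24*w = (w - 2)*(w^3 - 7*w^2 + 12*w) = (w - 4)*(w - 2)*(w^2 - 3*w) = (w - 4)*(w - 3)*(w - 2)*(w)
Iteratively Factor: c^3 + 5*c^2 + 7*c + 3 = (c + 3)*(c^2 + 2*c + 1) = (c + 1)*(c + 3)*(c + 1)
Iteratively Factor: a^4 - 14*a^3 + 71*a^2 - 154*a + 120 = (a - 3)*(a^3 - 11*a^2 + 38*a - 40) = (a - 4)*(a - 3)*(a^2 - 7*a + 10) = (a - 5)*(a - 4)*(a - 3)*(a - 2)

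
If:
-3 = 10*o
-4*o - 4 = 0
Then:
No Solution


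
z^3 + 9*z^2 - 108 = (z - 3)*(z + 6)^2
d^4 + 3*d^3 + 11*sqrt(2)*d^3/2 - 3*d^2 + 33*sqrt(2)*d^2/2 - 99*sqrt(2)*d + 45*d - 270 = (d - 3)*(d + 6)*(d + 5*sqrt(2)/2)*(d + 3*sqrt(2))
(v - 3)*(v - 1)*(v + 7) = v^3 + 3*v^2 - 25*v + 21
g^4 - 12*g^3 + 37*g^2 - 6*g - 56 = (g - 7)*(g - 4)*(g - 2)*(g + 1)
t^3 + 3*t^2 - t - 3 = (t - 1)*(t + 1)*(t + 3)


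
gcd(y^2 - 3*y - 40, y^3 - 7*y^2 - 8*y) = y - 8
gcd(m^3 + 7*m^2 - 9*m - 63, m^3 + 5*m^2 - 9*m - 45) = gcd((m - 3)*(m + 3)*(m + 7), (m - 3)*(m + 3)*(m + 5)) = m^2 - 9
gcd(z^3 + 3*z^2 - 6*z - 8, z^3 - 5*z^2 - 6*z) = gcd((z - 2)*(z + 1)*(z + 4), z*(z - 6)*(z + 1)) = z + 1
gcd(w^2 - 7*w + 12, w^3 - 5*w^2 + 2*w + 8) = w - 4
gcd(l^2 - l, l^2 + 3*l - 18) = 1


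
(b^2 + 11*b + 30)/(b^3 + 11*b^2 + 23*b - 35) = (b + 6)/(b^2 + 6*b - 7)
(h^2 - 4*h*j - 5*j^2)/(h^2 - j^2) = (h - 5*j)/(h - j)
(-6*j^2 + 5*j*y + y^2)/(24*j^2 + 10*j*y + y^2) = (-j + y)/(4*j + y)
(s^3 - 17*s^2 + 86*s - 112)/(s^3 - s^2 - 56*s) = (s^2 - 9*s + 14)/(s*(s + 7))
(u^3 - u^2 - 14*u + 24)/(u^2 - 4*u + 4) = (u^2 + u - 12)/(u - 2)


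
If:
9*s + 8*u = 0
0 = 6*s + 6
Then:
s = -1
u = 9/8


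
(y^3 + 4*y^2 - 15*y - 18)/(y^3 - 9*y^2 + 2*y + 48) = (y^2 + 7*y + 6)/(y^2 - 6*y - 16)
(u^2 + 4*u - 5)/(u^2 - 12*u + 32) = (u^2 + 4*u - 5)/(u^2 - 12*u + 32)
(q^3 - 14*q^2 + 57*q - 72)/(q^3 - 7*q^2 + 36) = (q^2 - 11*q + 24)/(q^2 - 4*q - 12)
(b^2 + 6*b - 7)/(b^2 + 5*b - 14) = (b - 1)/(b - 2)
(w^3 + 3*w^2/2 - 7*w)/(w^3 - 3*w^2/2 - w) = (2*w + 7)/(2*w + 1)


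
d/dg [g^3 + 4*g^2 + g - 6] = 3*g^2 + 8*g + 1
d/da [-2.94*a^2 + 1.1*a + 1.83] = 1.1 - 5.88*a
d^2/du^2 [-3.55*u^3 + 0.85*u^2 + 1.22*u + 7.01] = 1.7 - 21.3*u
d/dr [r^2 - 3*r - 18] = 2*r - 3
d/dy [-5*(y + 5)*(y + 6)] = -10*y - 55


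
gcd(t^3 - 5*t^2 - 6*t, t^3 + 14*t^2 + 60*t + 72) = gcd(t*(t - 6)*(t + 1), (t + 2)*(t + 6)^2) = 1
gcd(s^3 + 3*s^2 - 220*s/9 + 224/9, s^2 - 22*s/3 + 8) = s - 4/3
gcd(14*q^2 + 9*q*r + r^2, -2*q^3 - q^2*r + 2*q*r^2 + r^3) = 2*q + r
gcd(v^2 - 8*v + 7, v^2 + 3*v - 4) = v - 1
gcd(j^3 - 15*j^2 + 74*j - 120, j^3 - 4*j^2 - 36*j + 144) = j^2 - 10*j + 24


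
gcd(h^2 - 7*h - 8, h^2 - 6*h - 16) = h - 8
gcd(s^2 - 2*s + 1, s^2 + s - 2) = s - 1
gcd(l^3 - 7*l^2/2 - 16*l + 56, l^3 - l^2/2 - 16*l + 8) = l^2 - 16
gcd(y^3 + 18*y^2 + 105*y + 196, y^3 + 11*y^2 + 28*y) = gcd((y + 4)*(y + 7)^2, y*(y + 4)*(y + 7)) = y^2 + 11*y + 28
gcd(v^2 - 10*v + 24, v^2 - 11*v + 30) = v - 6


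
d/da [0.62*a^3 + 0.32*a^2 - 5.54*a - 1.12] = 1.86*a^2 + 0.64*a - 5.54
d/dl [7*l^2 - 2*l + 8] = 14*l - 2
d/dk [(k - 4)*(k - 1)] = 2*k - 5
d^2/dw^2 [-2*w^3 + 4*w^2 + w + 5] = 8 - 12*w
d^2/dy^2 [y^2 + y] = 2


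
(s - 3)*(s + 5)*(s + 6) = s^3 + 8*s^2 - 3*s - 90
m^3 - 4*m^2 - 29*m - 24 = (m - 8)*(m + 1)*(m + 3)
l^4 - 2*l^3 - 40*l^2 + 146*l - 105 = (l - 5)*(l - 3)*(l - 1)*(l + 7)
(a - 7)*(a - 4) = a^2 - 11*a + 28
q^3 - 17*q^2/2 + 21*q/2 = q*(q - 7)*(q - 3/2)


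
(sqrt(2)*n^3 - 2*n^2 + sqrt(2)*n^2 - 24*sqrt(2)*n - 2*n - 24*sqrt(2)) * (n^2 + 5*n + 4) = sqrt(2)*n^5 - 2*n^4 + 6*sqrt(2)*n^4 - 15*sqrt(2)*n^3 - 12*n^3 - 140*sqrt(2)*n^2 - 18*n^2 - 216*sqrt(2)*n - 8*n - 96*sqrt(2)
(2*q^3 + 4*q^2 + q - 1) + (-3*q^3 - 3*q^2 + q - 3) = -q^3 + q^2 + 2*q - 4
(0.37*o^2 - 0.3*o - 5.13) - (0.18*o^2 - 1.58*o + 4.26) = 0.19*o^2 + 1.28*o - 9.39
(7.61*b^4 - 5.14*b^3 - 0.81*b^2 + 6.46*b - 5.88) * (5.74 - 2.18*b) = -16.5898*b^5 + 54.8866*b^4 - 27.7378*b^3 - 18.7322*b^2 + 49.8988*b - 33.7512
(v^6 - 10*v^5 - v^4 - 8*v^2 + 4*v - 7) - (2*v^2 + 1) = v^6 - 10*v^5 - v^4 - 10*v^2 + 4*v - 8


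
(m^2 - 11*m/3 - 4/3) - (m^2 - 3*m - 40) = 116/3 - 2*m/3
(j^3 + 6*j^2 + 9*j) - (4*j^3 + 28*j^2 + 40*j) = -3*j^3 - 22*j^2 - 31*j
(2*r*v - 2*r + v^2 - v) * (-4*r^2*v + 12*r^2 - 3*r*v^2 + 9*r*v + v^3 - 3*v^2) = -8*r^3*v^2 + 32*r^3*v - 24*r^3 - 10*r^2*v^3 + 40*r^2*v^2 - 30*r^2*v - r*v^4 + 4*r*v^3 - 3*r*v^2 + v^5 - 4*v^4 + 3*v^3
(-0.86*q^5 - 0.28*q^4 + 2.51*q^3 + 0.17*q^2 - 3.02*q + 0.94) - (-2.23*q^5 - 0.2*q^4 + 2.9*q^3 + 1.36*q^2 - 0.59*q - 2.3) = 1.37*q^5 - 0.08*q^4 - 0.39*q^3 - 1.19*q^2 - 2.43*q + 3.24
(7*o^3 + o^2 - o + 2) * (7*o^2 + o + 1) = 49*o^5 + 14*o^4 + o^3 + 14*o^2 + o + 2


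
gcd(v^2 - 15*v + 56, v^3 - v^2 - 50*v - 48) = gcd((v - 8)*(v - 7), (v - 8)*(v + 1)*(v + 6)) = v - 8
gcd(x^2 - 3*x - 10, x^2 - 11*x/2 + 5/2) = x - 5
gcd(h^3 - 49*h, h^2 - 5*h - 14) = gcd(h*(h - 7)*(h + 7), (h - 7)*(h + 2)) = h - 7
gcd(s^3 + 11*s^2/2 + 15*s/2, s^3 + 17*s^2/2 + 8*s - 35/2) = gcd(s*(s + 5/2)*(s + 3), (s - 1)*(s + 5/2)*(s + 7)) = s + 5/2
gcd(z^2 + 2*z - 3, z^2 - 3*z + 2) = z - 1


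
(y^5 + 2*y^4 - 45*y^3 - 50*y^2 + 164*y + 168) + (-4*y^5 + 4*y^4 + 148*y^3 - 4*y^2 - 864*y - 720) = -3*y^5 + 6*y^4 + 103*y^3 - 54*y^2 - 700*y - 552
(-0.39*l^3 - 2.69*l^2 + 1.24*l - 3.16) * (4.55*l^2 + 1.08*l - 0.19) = -1.7745*l^5 - 12.6607*l^4 + 2.8109*l^3 - 12.5277*l^2 - 3.6484*l + 0.6004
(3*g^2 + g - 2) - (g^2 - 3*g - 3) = 2*g^2 + 4*g + 1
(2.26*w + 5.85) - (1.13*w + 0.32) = 1.13*w + 5.53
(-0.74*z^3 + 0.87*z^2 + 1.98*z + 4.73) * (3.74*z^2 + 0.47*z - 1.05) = -2.7676*z^5 + 2.906*z^4 + 8.5911*z^3 + 17.7073*z^2 + 0.1441*z - 4.9665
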